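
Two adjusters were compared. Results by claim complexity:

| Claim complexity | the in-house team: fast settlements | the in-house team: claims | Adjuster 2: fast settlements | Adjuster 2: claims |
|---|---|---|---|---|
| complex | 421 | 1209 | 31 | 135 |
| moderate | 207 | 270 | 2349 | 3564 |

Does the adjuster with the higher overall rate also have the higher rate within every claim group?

No

Complex: the in-house team 421/1209 = 34.8%, Adjuster 2 31/135 = 23.0% → the in-house team
Moderate: the in-house team 207/270 = 76.7%, Adjuster 2 2349/3564 = 65.9% → the in-house team
Overall: the in-house team 628/1479 = 42.5%, Adjuster 2 2380/3699 = 64.3% → Adjuster 2
The in-house team wins each claim group but Adjuster 2 wins overall — the comparison reverses. The in-house team's claims skew toward complex, which has a lower base rate.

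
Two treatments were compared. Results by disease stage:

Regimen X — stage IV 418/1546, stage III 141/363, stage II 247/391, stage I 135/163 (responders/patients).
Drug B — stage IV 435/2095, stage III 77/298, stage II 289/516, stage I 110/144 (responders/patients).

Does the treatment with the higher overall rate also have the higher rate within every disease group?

Stage IV: Regimen X 418/1546 = 27.0%, Drug B 435/2095 = 20.8% → Regimen X
Stage III: Regimen X 141/363 = 38.8%, Drug B 77/298 = 25.8% → Regimen X
Stage II: Regimen X 247/391 = 63.2%, Drug B 289/516 = 56.0% → Regimen X
Stage I: Regimen X 135/163 = 82.8%, Drug B 110/144 = 76.4% → Regimen X
Overall: Regimen X 941/2463 = 38.2%, Drug B 911/3053 = 29.8% → Regimen X
Regimen X wins overall and in every disease group — no reversal.

Yes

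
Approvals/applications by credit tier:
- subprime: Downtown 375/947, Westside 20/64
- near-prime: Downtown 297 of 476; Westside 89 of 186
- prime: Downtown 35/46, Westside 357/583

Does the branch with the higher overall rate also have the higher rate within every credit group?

No

Subprime: Downtown 375/947 = 39.6%, Westside 20/64 = 31.2% → Downtown
Near-prime: Downtown 297/476 = 62.4%, Westside 89/186 = 47.8% → Downtown
Prime: Downtown 35/46 = 76.1%, Westside 357/583 = 61.2% → Downtown
Overall: Downtown 707/1469 = 48.1%, Westside 466/833 = 55.9% → Westside
Downtown wins each credit group but Westside wins overall — the comparison reverses. Downtown's applications skew toward subprime, which has a lower base rate.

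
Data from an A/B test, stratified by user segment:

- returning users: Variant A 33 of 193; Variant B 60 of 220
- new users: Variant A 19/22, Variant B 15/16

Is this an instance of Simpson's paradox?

No

Returning users: Variant A 33/193 = 17.1%, Variant B 60/220 = 27.3% → Variant B
New users: Variant A 19/22 = 86.4%, Variant B 15/16 = 93.8% → Variant B
Overall: Variant A 52/215 = 24.2%, Variant B 75/236 = 31.8% → Variant B
Variant B wins overall and in every user group — no reversal.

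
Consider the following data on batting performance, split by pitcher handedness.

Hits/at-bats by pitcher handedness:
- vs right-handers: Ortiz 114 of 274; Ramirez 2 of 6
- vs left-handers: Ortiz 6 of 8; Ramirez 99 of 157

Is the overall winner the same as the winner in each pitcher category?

Vs right-handers: Ortiz 114/274 = 41.6%, Ramirez 2/6 = 33.3% → Ortiz
Vs left-handers: Ortiz 6/8 = 75.0%, Ramirez 99/157 = 63.1% → Ortiz
Overall: Ortiz 120/282 = 42.6%, Ramirez 101/163 = 62.0% → Ramirez
Ortiz wins each pitcher group but Ramirez wins overall — the comparison reverses. Ortiz's at-bats skew toward vs right-handers, which has a lower base rate.

No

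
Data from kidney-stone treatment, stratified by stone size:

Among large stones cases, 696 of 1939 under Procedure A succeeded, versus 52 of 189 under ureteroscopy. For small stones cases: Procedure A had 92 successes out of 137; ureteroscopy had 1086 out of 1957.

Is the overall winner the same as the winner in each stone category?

Large stones: Procedure A 696/1939 = 35.9%, ureteroscopy 52/189 = 27.5% → Procedure A
Small stones: Procedure A 92/137 = 67.2%, ureteroscopy 1086/1957 = 55.5% → Procedure A
Overall: Procedure A 788/2076 = 38.0%, ureteroscopy 1138/2146 = 53.0% → ureteroscopy
Procedure A wins each stone group but ureteroscopy wins overall — the comparison reverses. Procedure A's cases skew toward large stones, which has a lower base rate.

No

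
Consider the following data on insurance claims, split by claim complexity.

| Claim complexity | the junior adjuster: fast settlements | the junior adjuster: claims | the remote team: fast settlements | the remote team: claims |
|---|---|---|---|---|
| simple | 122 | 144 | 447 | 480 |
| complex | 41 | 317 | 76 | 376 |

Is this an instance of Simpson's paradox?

No

Simple: the junior adjuster 122/144 = 84.7%, the remote team 447/480 = 93.1% → the remote team
Complex: the junior adjuster 41/317 = 12.9%, the remote team 76/376 = 20.2% → the remote team
Overall: the junior adjuster 163/461 = 35.4%, the remote team 523/856 = 61.1% → the remote team
The remote team wins overall and in every claim group — no reversal.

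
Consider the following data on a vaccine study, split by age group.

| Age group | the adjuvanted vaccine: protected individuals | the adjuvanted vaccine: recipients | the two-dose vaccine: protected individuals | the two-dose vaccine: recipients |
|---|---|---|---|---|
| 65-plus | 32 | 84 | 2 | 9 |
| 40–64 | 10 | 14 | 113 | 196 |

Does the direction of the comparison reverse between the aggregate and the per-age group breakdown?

65-plus: the adjuvanted vaccine 32/84 = 38.1%, the two-dose vaccine 2/9 = 22.2% → the adjuvanted vaccine
40–64: the adjuvanted vaccine 10/14 = 71.4%, the two-dose vaccine 113/196 = 57.7% → the adjuvanted vaccine
Overall: the adjuvanted vaccine 42/98 = 42.9%, the two-dose vaccine 115/205 = 56.1% → the two-dose vaccine
The adjuvanted vaccine wins each age group but the two-dose vaccine wins overall — the comparison reverses. The adjuvanted vaccine's recipients skew toward 65-plus, which has a lower base rate.

Yes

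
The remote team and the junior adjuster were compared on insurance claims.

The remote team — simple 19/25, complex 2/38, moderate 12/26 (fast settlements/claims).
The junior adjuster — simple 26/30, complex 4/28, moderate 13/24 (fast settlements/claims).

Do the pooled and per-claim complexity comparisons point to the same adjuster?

Yes

Simple: the remote team 19/25 = 76.0%, the junior adjuster 26/30 = 86.7% → the junior adjuster
Complex: the remote team 2/38 = 5.3%, the junior adjuster 4/28 = 14.3% → the junior adjuster
Moderate: the remote team 12/26 = 46.2%, the junior adjuster 13/24 = 54.2% → the junior adjuster
Overall: the remote team 33/89 = 37.1%, the junior adjuster 43/82 = 52.4% → the junior adjuster
The junior adjuster wins overall and in every claim group — no reversal.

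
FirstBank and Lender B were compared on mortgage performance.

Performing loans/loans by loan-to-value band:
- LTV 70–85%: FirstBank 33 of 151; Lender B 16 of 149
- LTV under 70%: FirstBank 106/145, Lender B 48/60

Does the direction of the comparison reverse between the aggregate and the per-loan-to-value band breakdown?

LTV 70–85%: FirstBank 33/151 = 21.9%, Lender B 16/149 = 10.7% → FirstBank
LTV under 70%: FirstBank 106/145 = 73.1%, Lender B 48/60 = 80.0% → Lender B
Overall: FirstBank 139/296 = 47.0%, Lender B 64/209 = 30.6% → FirstBank
Neither sweeps: FirstBank wins 1 of 2 groups, Lender B wins 1. FirstBank wins overall but not every group — no Simpson reversal.

No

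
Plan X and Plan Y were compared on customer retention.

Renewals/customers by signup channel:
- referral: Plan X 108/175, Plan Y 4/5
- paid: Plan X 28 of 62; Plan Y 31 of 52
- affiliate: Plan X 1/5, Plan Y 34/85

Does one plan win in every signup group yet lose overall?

Yes

Referral: Plan X 108/175 = 61.7%, Plan Y 4/5 = 80.0% → Plan Y
Paid: Plan X 28/62 = 45.2%, Plan Y 31/52 = 59.6% → Plan Y
Affiliate: Plan X 1/5 = 20.0%, Plan Y 34/85 = 40.0% → Plan Y
Overall: Plan X 137/242 = 56.6%, Plan Y 69/142 = 48.6% → Plan X
Plan Y wins each signup group but Plan X wins overall — the comparison reverses. Plan Y's customers skew toward affiliate, which has a lower base rate.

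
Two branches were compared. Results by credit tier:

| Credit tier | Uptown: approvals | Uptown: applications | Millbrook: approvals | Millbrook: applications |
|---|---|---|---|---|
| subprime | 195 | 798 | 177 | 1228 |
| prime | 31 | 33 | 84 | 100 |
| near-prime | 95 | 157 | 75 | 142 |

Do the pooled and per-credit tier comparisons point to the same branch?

Yes

Subprime: Uptown 195/798 = 24.4%, Millbrook 177/1228 = 14.4% → Uptown
Prime: Uptown 31/33 = 93.9%, Millbrook 84/100 = 84.0% → Uptown
Near-prime: Uptown 95/157 = 60.5%, Millbrook 75/142 = 52.8% → Uptown
Overall: Uptown 321/988 = 32.5%, Millbrook 336/1470 = 22.9% → Uptown
Uptown wins overall and in every credit group — no reversal.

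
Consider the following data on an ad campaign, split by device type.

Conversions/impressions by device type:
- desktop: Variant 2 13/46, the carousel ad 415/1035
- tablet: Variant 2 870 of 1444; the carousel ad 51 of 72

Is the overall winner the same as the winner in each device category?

Desktop: Variant 2 13/46 = 28.3%, the carousel ad 415/1035 = 40.1% → the carousel ad
Tablet: Variant 2 870/1444 = 60.2%, the carousel ad 51/72 = 70.8% → the carousel ad
Overall: Variant 2 883/1490 = 59.3%, the carousel ad 466/1107 = 42.1% → Variant 2
The carousel ad wins each device group but Variant 2 wins overall — the comparison reverses. The carousel ad's impressions skew toward desktop, which has a lower base rate.

No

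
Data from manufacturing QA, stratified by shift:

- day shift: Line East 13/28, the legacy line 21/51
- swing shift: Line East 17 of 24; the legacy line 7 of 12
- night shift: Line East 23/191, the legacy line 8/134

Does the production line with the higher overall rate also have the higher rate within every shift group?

Day shift: Line East 13/28 = 46.4%, the legacy line 21/51 = 41.2% → Line East
Swing shift: Line East 17/24 = 70.8%, the legacy line 7/12 = 58.3% → Line East
Night shift: Line East 23/191 = 12.0%, the legacy line 8/134 = 6.0% → Line East
Overall: Line East 53/243 = 21.8%, the legacy line 36/197 = 18.3% → Line East
Line East wins overall and in every shift group — no reversal.

Yes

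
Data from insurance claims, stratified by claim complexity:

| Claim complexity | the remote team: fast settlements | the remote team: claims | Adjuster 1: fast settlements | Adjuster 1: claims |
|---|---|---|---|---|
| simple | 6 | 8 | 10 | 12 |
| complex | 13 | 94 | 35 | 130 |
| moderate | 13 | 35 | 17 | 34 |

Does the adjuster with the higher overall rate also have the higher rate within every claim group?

Simple: the remote team 6/8 = 75.0%, Adjuster 1 10/12 = 83.3% → Adjuster 1
Complex: the remote team 13/94 = 13.8%, Adjuster 1 35/130 = 26.9% → Adjuster 1
Moderate: the remote team 13/35 = 37.1%, Adjuster 1 17/34 = 50.0% → Adjuster 1
Overall: the remote team 32/137 = 23.4%, Adjuster 1 62/176 = 35.2% → Adjuster 1
Adjuster 1 wins overall and in every claim group — no reversal.

Yes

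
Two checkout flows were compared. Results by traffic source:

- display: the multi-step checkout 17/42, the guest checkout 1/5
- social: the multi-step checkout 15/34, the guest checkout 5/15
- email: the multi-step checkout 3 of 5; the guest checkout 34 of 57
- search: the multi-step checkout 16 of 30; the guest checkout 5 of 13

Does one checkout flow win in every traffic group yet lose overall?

Yes

Display: the multi-step checkout 17/42 = 40.5%, the guest checkout 1/5 = 20.0% → the multi-step checkout
Social: the multi-step checkout 15/34 = 44.1%, the guest checkout 5/15 = 33.3% → the multi-step checkout
Email: the multi-step checkout 3/5 = 60.0%, the guest checkout 34/57 = 59.6% → the multi-step checkout
Search: the multi-step checkout 16/30 = 53.3%, the guest checkout 5/13 = 38.5% → the multi-step checkout
Overall: the multi-step checkout 51/111 = 45.9%, the guest checkout 45/90 = 50.0% → the guest checkout
The multi-step checkout wins each traffic group but the guest checkout wins overall — the comparison reverses. The multi-step checkout's sessions skew toward display, which has a lower base rate.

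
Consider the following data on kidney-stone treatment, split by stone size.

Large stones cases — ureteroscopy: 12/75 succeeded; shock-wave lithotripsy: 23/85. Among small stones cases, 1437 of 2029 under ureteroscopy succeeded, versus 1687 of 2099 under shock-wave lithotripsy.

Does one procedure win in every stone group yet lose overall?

No

Large stones: ureteroscopy 12/75 = 16.0%, shock-wave lithotripsy 23/85 = 27.1% → shock-wave lithotripsy
Small stones: ureteroscopy 1437/2029 = 70.8%, shock-wave lithotripsy 1687/2099 = 80.4% → shock-wave lithotripsy
Overall: ureteroscopy 1449/2104 = 68.9%, shock-wave lithotripsy 1710/2184 = 78.3% → shock-wave lithotripsy
Shock-wave lithotripsy wins overall and in every stone group — no reversal.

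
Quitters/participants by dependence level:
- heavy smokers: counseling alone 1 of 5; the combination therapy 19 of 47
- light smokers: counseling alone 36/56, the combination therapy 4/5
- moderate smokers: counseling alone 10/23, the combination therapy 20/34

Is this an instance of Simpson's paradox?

Yes

Heavy smokers: counseling alone 1/5 = 20.0%, the combination therapy 19/47 = 40.4% → the combination therapy
Light smokers: counseling alone 36/56 = 64.3%, the combination therapy 4/5 = 80.0% → the combination therapy
Moderate smokers: counseling alone 10/23 = 43.5%, the combination therapy 20/34 = 58.8% → the combination therapy
Overall: counseling alone 47/84 = 56.0%, the combination therapy 43/86 = 50.0% → counseling alone
The combination therapy wins each dependence group but counseling alone wins overall — the comparison reverses. The combination therapy's participants skew toward heavy smokers, which has a lower base rate.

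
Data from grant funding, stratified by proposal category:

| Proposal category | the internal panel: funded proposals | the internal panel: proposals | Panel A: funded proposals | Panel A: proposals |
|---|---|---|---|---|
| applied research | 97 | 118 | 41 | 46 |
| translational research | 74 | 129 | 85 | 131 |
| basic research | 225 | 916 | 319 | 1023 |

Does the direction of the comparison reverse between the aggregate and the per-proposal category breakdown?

Applied research: the internal panel 97/118 = 82.2%, Panel A 41/46 = 89.1% → Panel A
Translational research: the internal panel 74/129 = 57.4%, Panel A 85/131 = 64.9% → Panel A
Basic research: the internal panel 225/916 = 24.6%, Panel A 319/1023 = 31.2% → Panel A
Overall: the internal panel 396/1163 = 34.0%, Panel A 445/1200 = 37.1% → Panel A
Panel A wins overall and in every proposal group — no reversal.

No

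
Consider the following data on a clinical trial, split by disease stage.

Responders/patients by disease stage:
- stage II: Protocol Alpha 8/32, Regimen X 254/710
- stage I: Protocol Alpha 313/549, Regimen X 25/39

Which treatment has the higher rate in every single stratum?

Regimen X

Stage II: Protocol Alpha 8/32 = 25.0%, Regimen X 254/710 = 35.8% → Regimen X
Stage I: Protocol Alpha 313/549 = 57.0%, Regimen X 25/39 = 64.1% → Regimen X
Regimen X has the higher rate in both groups.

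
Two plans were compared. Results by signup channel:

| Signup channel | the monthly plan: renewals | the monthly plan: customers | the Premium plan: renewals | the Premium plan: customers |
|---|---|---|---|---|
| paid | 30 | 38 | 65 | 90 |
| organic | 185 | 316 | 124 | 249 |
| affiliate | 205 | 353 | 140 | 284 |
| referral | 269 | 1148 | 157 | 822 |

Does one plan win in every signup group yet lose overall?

Paid: the monthly plan 30/38 = 78.9%, the Premium plan 65/90 = 72.2% → the monthly plan
Organic: the monthly plan 185/316 = 58.5%, the Premium plan 124/249 = 49.8% → the monthly plan
Affiliate: the monthly plan 205/353 = 58.1%, the Premium plan 140/284 = 49.3% → the monthly plan
Referral: the monthly plan 269/1148 = 23.4%, the Premium plan 157/822 = 19.1% → the monthly plan
Overall: the monthly plan 689/1855 = 37.1%, the Premium plan 486/1445 = 33.6% → the monthly plan
The monthly plan wins overall and in every signup group — no reversal.

No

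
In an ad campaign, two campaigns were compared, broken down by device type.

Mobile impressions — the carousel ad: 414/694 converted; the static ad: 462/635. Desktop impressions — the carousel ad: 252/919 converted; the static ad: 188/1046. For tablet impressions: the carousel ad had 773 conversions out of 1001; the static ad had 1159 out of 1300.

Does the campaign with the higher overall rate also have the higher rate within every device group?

Mobile: the carousel ad 414/694 = 59.7%, the static ad 462/635 = 72.8% → the static ad
Desktop: the carousel ad 252/919 = 27.4%, the static ad 188/1046 = 18.0% → the carousel ad
Tablet: the carousel ad 773/1001 = 77.2%, the static ad 1159/1300 = 89.2% → the static ad
Overall: the carousel ad 1439/2614 = 55.0%, the static ad 1809/2981 = 60.7% → the static ad
Neither sweeps: the carousel ad wins 1 of 3 groups, the static ad wins 2. The static ad wins overall but not every group — no Simpson reversal.

No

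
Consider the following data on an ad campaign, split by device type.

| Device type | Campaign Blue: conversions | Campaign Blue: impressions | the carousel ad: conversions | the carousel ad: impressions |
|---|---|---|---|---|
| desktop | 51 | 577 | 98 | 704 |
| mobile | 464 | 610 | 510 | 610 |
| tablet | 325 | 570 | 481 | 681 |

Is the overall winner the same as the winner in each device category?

Yes

Desktop: Campaign Blue 51/577 = 8.8%, the carousel ad 98/704 = 13.9% → the carousel ad
Mobile: Campaign Blue 464/610 = 76.1%, the carousel ad 510/610 = 83.6% → the carousel ad
Tablet: Campaign Blue 325/570 = 57.0%, the carousel ad 481/681 = 70.6% → the carousel ad
Overall: Campaign Blue 840/1757 = 47.8%, the carousel ad 1089/1995 = 54.6% → the carousel ad
The carousel ad wins overall and in every device group — no reversal.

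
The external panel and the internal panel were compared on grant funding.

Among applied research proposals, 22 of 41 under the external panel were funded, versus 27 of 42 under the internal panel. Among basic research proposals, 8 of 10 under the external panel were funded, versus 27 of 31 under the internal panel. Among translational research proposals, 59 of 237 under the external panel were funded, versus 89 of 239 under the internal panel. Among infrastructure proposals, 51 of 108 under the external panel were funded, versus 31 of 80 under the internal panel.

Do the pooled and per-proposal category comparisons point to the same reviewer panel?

No

Applied research: the external panel 22/41 = 53.7%, the internal panel 27/42 = 64.3% → the internal panel
Basic research: the external panel 8/10 = 80.0%, the internal panel 27/31 = 87.1% → the internal panel
Translational research: the external panel 59/237 = 24.9%, the internal panel 89/239 = 37.2% → the internal panel
Infrastructure: the external panel 51/108 = 47.2%, the internal panel 31/80 = 38.8% → the external panel
Overall: the external panel 140/396 = 35.4%, the internal panel 174/392 = 44.4% → the internal panel
Neither sweeps: the external panel wins 1 of 4 groups, the internal panel wins 3. The internal panel wins overall but not every group — no Simpson reversal.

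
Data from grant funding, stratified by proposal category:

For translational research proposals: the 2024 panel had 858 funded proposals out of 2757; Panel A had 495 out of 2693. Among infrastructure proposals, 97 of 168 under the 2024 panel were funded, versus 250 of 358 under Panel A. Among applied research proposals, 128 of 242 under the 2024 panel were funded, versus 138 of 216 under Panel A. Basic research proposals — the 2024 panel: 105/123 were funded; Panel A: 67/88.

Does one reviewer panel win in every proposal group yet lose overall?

No

Translational research: the 2024 panel 858/2757 = 31.1%, Panel A 495/2693 = 18.4% → the 2024 panel
Infrastructure: the 2024 panel 97/168 = 57.7%, Panel A 250/358 = 69.8% → Panel A
Applied research: the 2024 panel 128/242 = 52.9%, Panel A 138/216 = 63.9% → Panel A
Basic research: the 2024 panel 105/123 = 85.4%, Panel A 67/88 = 76.1% → the 2024 panel
Overall: the 2024 panel 1188/3290 = 36.1%, Panel A 950/3355 = 28.3% → the 2024 panel
Neither sweeps: the 2024 panel wins 2 of 4 groups, Panel A wins 2. The 2024 panel wins overall but not every group — no Simpson reversal.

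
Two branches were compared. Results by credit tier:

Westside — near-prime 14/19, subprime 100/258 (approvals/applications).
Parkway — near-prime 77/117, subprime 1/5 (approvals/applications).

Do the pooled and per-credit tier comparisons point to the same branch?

No

Near-prime: Westside 14/19 = 73.7%, Parkway 77/117 = 65.8% → Westside
Subprime: Westside 100/258 = 38.8%, Parkway 1/5 = 20.0% → Westside
Overall: Westside 114/277 = 41.2%, Parkway 78/122 = 63.9% → Parkway
Westside wins each credit group but Parkway wins overall — the comparison reverses. Westside's applications skew toward subprime, which has a lower base rate.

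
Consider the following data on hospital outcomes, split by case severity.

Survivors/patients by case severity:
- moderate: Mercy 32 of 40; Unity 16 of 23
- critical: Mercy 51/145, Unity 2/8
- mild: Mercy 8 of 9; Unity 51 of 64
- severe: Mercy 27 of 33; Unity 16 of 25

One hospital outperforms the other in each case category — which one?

Mercy

Moderate: Mercy 32/40 = 80.0%, Unity 16/23 = 69.6% → Mercy
Critical: Mercy 51/145 = 35.2%, Unity 2/8 = 25.0% → Mercy
Mild: Mercy 8/9 = 88.9%, Unity 51/64 = 79.7% → Mercy
Severe: Mercy 27/33 = 81.8%, Unity 16/25 = 64.0% → Mercy
Mercy has the higher rate in all 4 groups.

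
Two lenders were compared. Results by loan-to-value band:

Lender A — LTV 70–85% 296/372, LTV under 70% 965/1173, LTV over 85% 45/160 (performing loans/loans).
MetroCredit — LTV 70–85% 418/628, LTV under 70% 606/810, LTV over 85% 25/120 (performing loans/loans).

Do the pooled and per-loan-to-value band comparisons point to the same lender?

Yes

LTV 70–85%: Lender A 296/372 = 79.6%, MetroCredit 418/628 = 66.6% → Lender A
LTV under 70%: Lender A 965/1173 = 82.3%, MetroCredit 606/810 = 74.8% → Lender A
LTV over 85%: Lender A 45/160 = 28.1%, MetroCredit 25/120 = 20.8% → Lender A
Overall: Lender A 1306/1705 = 76.6%, MetroCredit 1049/1558 = 67.3% → Lender A
Lender A wins overall and in every loan-to-value group — no reversal.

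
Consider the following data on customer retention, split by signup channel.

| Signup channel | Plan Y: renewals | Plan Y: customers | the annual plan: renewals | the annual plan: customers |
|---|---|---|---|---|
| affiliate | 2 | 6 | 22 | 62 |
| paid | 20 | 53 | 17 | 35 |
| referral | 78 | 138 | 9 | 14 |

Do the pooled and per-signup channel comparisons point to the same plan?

Affiliate: Plan Y 2/6 = 33.3%, the annual plan 22/62 = 35.5% → the annual plan
Paid: Plan Y 20/53 = 37.7%, the annual plan 17/35 = 48.6% → the annual plan
Referral: Plan Y 78/138 = 56.5%, the annual plan 9/14 = 64.3% → the annual plan
Overall: Plan Y 100/197 = 50.8%, the annual plan 48/111 = 43.2% → Plan Y
The annual plan wins each signup group but Plan Y wins overall — the comparison reverses. The annual plan's customers skew toward affiliate, which has a lower base rate.

No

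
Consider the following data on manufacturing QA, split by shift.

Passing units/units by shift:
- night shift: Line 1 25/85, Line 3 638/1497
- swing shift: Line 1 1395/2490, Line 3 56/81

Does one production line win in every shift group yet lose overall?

Night shift: Line 1 25/85 = 29.4%, Line 3 638/1497 = 42.6% → Line 3
Swing shift: Line 1 1395/2490 = 56.0%, Line 3 56/81 = 69.1% → Line 3
Overall: Line 1 1420/2575 = 55.1%, Line 3 694/1578 = 44.0% → Line 1
Line 3 wins each shift group but Line 1 wins overall — the comparison reverses. Line 3's units skew toward night shift, which has a lower base rate.

Yes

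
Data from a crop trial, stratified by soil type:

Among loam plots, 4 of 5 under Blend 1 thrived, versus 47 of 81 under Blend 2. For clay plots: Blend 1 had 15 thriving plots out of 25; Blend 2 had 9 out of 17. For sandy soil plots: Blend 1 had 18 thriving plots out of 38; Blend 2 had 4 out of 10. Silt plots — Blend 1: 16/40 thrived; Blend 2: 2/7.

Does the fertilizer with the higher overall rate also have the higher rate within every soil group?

No

Loam: Blend 1 4/5 = 80.0%, Blend 2 47/81 = 58.0% → Blend 1
Clay: Blend 1 15/25 = 60.0%, Blend 2 9/17 = 52.9% → Blend 1
Sandy soil: Blend 1 18/38 = 47.4%, Blend 2 4/10 = 40.0% → Blend 1
Silt: Blend 1 16/40 = 40.0%, Blend 2 2/7 = 28.6% → Blend 1
Overall: Blend 1 53/108 = 49.1%, Blend 2 62/115 = 53.9% → Blend 2
Blend 1 wins each soil group but Blend 2 wins overall — the comparison reverses. Blend 1's plots skew toward silt, which has a lower base rate.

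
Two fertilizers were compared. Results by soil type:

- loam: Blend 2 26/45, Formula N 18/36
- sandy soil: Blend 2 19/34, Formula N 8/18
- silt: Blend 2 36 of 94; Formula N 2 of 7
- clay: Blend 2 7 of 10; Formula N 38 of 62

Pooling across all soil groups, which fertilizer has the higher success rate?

Loam: Blend 2 26/45 = 57.8%, Formula N 18/36 = 50.0% → Blend 2
Sandy soil: Blend 2 19/34 = 55.9%, Formula N 8/18 = 44.4% → Blend 2
Silt: Blend 2 36/94 = 38.3%, Formula N 2/7 = 28.6% → Blend 2
Clay: Blend 2 7/10 = 70.0%, Formula N 38/62 = 61.3% → Blend 2
Overall: Blend 2 88/183 = 48.1%, Formula N 66/123 = 53.7% → Formula N
(Blend 2 wins every soil group but Formula N wins overall — Blend 2's plots skew toward the low-rate silt group.)

Formula N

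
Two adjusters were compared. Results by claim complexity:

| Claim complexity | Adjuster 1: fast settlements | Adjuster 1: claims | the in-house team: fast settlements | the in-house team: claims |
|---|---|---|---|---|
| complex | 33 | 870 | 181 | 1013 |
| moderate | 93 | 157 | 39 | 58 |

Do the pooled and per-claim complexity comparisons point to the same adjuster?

Complex: Adjuster 1 33/870 = 3.8%, the in-house team 181/1013 = 17.9% → the in-house team
Moderate: Adjuster 1 93/157 = 59.2%, the in-house team 39/58 = 67.2% → the in-house team
Overall: Adjuster 1 126/1027 = 12.3%, the in-house team 220/1071 = 20.5% → the in-house team
The in-house team wins overall and in every claim group — no reversal.

Yes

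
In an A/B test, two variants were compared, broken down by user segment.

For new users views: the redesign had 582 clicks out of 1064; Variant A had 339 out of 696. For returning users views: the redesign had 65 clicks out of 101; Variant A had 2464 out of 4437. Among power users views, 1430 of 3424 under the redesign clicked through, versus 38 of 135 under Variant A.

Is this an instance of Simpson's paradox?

Yes

New users: the redesign 582/1064 = 54.7%, Variant A 339/696 = 48.7% → the redesign
Returning users: the redesign 65/101 = 64.4%, Variant A 2464/4437 = 55.5% → the redesign
Power users: the redesign 1430/3424 = 41.8%, Variant A 38/135 = 28.1% → the redesign
Overall: the redesign 2077/4589 = 45.3%, Variant A 2841/5268 = 53.9% → Variant A
The redesign wins each user group but Variant A wins overall — the comparison reverses. The redesign's views skew toward power users, which has a lower base rate.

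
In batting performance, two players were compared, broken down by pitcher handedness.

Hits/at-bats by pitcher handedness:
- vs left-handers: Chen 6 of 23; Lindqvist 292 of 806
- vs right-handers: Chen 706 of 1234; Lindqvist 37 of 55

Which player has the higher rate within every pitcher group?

Vs left-handers: Chen 6/23 = 26.1%, Lindqvist 292/806 = 36.2% → Lindqvist
Vs right-handers: Chen 706/1234 = 57.2%, Lindqvist 37/55 = 67.3% → Lindqvist
Lindqvist has the higher rate in both groups.

Lindqvist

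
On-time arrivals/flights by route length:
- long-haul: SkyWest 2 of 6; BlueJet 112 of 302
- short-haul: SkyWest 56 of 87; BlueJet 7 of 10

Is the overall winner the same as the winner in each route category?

Long-haul: SkyWest 2/6 = 33.3%, BlueJet 112/302 = 37.1% → BlueJet
Short-haul: SkyWest 56/87 = 64.4%, BlueJet 7/10 = 70.0% → BlueJet
Overall: SkyWest 58/93 = 62.4%, BlueJet 119/312 = 38.1% → SkyWest
BlueJet wins each route group but SkyWest wins overall — the comparison reverses. BlueJet's flights skew toward long-haul, which has a lower base rate.

No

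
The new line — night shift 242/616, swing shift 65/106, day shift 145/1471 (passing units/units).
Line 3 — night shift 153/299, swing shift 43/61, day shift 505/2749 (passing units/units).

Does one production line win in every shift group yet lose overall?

No

Night shift: the new line 242/616 = 39.3%, Line 3 153/299 = 51.2% → Line 3
Swing shift: the new line 65/106 = 61.3%, Line 3 43/61 = 70.5% → Line 3
Day shift: the new line 145/1471 = 9.9%, Line 3 505/2749 = 18.4% → Line 3
Overall: the new line 452/2193 = 20.6%, Line 3 701/3109 = 22.5% → Line 3
Line 3 wins overall and in every shift group — no reversal.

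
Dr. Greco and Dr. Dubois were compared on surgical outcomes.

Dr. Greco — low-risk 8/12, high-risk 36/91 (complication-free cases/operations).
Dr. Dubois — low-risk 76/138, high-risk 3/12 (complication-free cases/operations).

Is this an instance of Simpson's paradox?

Yes

Low-risk: Dr. Greco 8/12 = 66.7%, Dr. Dubois 76/138 = 55.1% → Dr. Greco
High-risk: Dr. Greco 36/91 = 39.6%, Dr. Dubois 3/12 = 25.0% → Dr. Greco
Overall: Dr. Greco 44/103 = 42.7%, Dr. Dubois 79/150 = 52.7% → Dr. Dubois
Dr. Greco wins each patient risk group but Dr. Dubois wins overall — the comparison reverses. Dr. Greco's operations skew toward high-risk, which has a lower base rate.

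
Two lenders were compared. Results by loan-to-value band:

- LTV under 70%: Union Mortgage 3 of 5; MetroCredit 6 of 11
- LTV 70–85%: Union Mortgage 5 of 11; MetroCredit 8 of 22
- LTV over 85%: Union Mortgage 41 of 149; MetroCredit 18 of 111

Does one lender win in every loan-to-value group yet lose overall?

LTV under 70%: Union Mortgage 3/5 = 60.0%, MetroCredit 6/11 = 54.5% → Union Mortgage
LTV 70–85%: Union Mortgage 5/11 = 45.5%, MetroCredit 8/22 = 36.4% → Union Mortgage
LTV over 85%: Union Mortgage 41/149 = 27.5%, MetroCredit 18/111 = 16.2% → Union Mortgage
Overall: Union Mortgage 49/165 = 29.7%, MetroCredit 32/144 = 22.2% → Union Mortgage
Union Mortgage wins overall and in every loan-to-value group — no reversal.

No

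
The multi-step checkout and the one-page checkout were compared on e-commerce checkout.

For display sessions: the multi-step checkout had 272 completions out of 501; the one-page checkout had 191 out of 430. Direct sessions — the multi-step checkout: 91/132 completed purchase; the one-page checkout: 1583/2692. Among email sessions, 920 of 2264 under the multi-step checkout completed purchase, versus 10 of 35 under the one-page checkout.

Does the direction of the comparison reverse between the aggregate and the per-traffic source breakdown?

Display: the multi-step checkout 272/501 = 54.3%, the one-page checkout 191/430 = 44.4% → the multi-step checkout
Direct: the multi-step checkout 91/132 = 68.9%, the one-page checkout 1583/2692 = 58.8% → the multi-step checkout
Email: the multi-step checkout 920/2264 = 40.6%, the one-page checkout 10/35 = 28.6% → the multi-step checkout
Overall: the multi-step checkout 1283/2897 = 44.3%, the one-page checkout 1784/3157 = 56.5% → the one-page checkout
The multi-step checkout wins each traffic group but the one-page checkout wins overall — the comparison reverses. The multi-step checkout's sessions skew toward email, which has a lower base rate.

Yes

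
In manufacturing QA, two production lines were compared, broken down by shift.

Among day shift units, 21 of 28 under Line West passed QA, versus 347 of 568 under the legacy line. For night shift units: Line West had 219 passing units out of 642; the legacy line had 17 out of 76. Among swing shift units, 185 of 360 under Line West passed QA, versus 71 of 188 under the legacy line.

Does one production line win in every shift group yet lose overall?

Yes

Day shift: Line West 21/28 = 75.0%, the legacy line 347/568 = 61.1% → Line West
Night shift: Line West 219/642 = 34.1%, the legacy line 17/76 = 22.4% → Line West
Swing shift: Line West 185/360 = 51.4%, the legacy line 71/188 = 37.8% → Line West
Overall: Line West 425/1030 = 41.3%, the legacy line 435/832 = 52.3% → the legacy line
Line West wins each shift group but the legacy line wins overall — the comparison reverses. Line West's units skew toward night shift, which has a lower base rate.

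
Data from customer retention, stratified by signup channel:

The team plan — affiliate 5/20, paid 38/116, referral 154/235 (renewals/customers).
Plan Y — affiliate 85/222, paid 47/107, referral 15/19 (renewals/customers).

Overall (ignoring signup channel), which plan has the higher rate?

the team plan

Affiliate: the team plan 5/20 = 25.0%, Plan Y 85/222 = 38.3% → Plan Y
Paid: the team plan 38/116 = 32.8%, Plan Y 47/107 = 43.9% → Plan Y
Referral: the team plan 154/235 = 65.5%, Plan Y 15/19 = 78.9% → Plan Y
Overall: the team plan 197/371 = 53.1%, Plan Y 147/348 = 42.2% → the team plan
(Plan Y wins every signup group but the team plan wins overall — Plan Y's customers skew toward the low-rate affiliate group.)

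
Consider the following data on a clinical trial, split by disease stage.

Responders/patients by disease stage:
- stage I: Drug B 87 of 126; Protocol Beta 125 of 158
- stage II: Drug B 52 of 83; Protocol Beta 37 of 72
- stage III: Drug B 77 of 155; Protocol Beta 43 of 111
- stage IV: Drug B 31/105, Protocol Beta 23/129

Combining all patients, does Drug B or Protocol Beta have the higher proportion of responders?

Drug B

Stage I: Drug B 87/126 = 69.0%, Protocol Beta 125/158 = 79.1% → Protocol Beta
Stage II: Drug B 52/83 = 62.7%, Protocol Beta 37/72 = 51.4% → Drug B
Stage III: Drug B 77/155 = 49.7%, Protocol Beta 43/111 = 38.7% → Drug B
Stage IV: Drug B 31/105 = 29.5%, Protocol Beta 23/129 = 17.8% → Drug B
Overall: Drug B 247/469 = 52.7%, Protocol Beta 228/470 = 48.5% → Drug B
(Neither sweeps every disease group, but Drug B has the higher pooled rate.)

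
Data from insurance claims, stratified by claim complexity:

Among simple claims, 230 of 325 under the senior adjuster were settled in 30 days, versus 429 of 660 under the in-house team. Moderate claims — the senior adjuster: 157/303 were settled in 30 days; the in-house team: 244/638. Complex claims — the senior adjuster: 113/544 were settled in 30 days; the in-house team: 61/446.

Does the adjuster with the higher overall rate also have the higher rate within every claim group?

Yes

Simple: the senior adjuster 230/325 = 70.8%, the in-house team 429/660 = 65.0% → the senior adjuster
Moderate: the senior adjuster 157/303 = 51.8%, the in-house team 244/638 = 38.2% → the senior adjuster
Complex: the senior adjuster 113/544 = 20.8%, the in-house team 61/446 = 13.7% → the senior adjuster
Overall: the senior adjuster 500/1172 = 42.7%, the in-house team 734/1744 = 42.1% → the senior adjuster
The senior adjuster wins overall and in every claim group — no reversal.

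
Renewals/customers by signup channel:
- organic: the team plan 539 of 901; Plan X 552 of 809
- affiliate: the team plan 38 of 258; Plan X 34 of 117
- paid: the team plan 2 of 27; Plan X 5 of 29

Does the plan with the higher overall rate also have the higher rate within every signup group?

Yes

Organic: the team plan 539/901 = 59.8%, Plan X 552/809 = 68.2% → Plan X
Affiliate: the team plan 38/258 = 14.7%, Plan X 34/117 = 29.1% → Plan X
Paid: the team plan 2/27 = 7.4%, Plan X 5/29 = 17.2% → Plan X
Overall: the team plan 579/1186 = 48.8%, Plan X 591/955 = 61.9% → Plan X
Plan X wins overall and in every signup group — no reversal.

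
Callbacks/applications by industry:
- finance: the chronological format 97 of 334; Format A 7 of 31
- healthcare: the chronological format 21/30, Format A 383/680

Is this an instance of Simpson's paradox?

Finance: the chronological format 97/334 = 29.0%, Format A 7/31 = 22.6% → the chronological format
Healthcare: the chronological format 21/30 = 70.0%, Format A 383/680 = 56.3% → the chronological format
Overall: the chronological format 118/364 = 32.4%, Format A 390/711 = 54.9% → Format A
The chronological format wins each industry group but Format A wins overall — the comparison reverses. The chronological format's applications skew toward finance, which has a lower base rate.

Yes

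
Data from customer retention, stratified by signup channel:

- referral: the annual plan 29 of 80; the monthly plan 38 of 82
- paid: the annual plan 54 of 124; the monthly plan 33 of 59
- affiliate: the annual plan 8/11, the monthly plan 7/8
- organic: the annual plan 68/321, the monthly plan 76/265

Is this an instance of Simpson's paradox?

Referral: the annual plan 29/80 = 36.2%, the monthly plan 38/82 = 46.3% → the monthly plan
Paid: the annual plan 54/124 = 43.5%, the monthly plan 33/59 = 55.9% → the monthly plan
Affiliate: the annual plan 8/11 = 72.7%, the monthly plan 7/8 = 87.5% → the monthly plan
Organic: the annual plan 68/321 = 21.2%, the monthly plan 76/265 = 28.7% → the monthly plan
Overall: the annual plan 159/536 = 29.7%, the monthly plan 154/414 = 37.2% → the monthly plan
The monthly plan wins overall and in every signup group — no reversal.

No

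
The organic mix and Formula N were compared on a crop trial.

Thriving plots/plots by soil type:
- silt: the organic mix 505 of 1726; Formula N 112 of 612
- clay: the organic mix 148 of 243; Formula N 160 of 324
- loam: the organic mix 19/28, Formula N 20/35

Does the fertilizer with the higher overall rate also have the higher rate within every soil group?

Silt: the organic mix 505/1726 = 29.3%, Formula N 112/612 = 18.3% → the organic mix
Clay: the organic mix 148/243 = 60.9%, Formula N 160/324 = 49.4% → the organic mix
Loam: the organic mix 19/28 = 67.9%, Formula N 20/35 = 57.1% → the organic mix
Overall: the organic mix 672/1997 = 33.7%, Formula N 292/971 = 30.1% → the organic mix
The organic mix wins overall and in every soil group — no reversal.

Yes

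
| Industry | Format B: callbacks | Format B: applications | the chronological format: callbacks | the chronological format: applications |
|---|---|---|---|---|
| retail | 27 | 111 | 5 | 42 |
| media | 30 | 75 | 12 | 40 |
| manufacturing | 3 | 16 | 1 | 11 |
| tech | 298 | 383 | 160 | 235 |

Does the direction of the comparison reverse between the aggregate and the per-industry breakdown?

No

Retail: Format B 27/111 = 24.3%, the chronological format 5/42 = 11.9% → Format B
Media: Format B 30/75 = 40.0%, the chronological format 12/40 = 30.0% → Format B
Manufacturing: Format B 3/16 = 18.8%, the chronological format 1/11 = 9.1% → Format B
Tech: Format B 298/383 = 77.8%, the chronological format 160/235 = 68.1% → Format B
Overall: Format B 358/585 = 61.2%, the chronological format 178/328 = 54.3% → Format B
Format B wins overall and in every industry group — no reversal.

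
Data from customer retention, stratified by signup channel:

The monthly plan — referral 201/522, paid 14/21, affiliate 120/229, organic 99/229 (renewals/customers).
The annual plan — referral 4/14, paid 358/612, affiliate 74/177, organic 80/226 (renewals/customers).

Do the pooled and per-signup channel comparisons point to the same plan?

No

Referral: the monthly plan 201/522 = 38.5%, the annual plan 4/14 = 28.6% → the monthly plan
Paid: the monthly plan 14/21 = 66.7%, the annual plan 358/612 = 58.5% → the monthly plan
Affiliate: the monthly plan 120/229 = 52.4%, the annual plan 74/177 = 41.8% → the monthly plan
Organic: the monthly plan 99/229 = 43.2%, the annual plan 80/226 = 35.4% → the monthly plan
Overall: the monthly plan 434/1001 = 43.4%, the annual plan 516/1029 = 50.1% → the annual plan
The monthly plan wins each signup group but the annual plan wins overall — the comparison reverses. The monthly plan's customers skew toward referral, which has a lower base rate.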